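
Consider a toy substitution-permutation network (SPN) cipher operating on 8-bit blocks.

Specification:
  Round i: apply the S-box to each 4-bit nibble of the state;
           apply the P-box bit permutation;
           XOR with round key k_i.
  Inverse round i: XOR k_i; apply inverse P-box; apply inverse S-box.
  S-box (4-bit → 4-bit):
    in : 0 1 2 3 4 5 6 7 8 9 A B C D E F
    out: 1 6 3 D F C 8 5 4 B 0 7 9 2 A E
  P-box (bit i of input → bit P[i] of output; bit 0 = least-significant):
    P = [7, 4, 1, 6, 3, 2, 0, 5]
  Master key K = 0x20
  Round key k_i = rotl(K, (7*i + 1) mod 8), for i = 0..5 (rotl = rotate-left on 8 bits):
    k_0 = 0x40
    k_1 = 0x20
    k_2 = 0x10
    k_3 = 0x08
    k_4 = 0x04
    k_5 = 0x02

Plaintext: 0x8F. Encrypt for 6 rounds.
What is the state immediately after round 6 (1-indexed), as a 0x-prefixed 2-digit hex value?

s_0 = plaintext = 0x8F
s_1 = Round(s_0, k_0) = 0x13
s_2 = Round(s_1, k_1) = 0xE7
s_3 = Round(s_2, k_2) = 0xB6
s_4 = Round(s_3, k_3) = 0x45
s_5 = Round(s_4, k_4) = 0x6B
s_6 = Round(s_5, k_5) = 0xB0

0xB0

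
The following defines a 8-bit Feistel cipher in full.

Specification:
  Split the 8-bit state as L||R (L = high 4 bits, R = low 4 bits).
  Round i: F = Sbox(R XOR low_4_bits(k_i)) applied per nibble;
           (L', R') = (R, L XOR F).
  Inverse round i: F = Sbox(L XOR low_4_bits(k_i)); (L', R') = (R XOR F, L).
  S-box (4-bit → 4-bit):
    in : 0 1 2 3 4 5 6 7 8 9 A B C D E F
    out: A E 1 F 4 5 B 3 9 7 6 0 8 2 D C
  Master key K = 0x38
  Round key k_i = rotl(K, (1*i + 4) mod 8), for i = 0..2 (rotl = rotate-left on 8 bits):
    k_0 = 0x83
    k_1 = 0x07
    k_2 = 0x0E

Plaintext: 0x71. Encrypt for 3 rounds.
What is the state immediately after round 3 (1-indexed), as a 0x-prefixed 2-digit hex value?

0xF8

s_0 = plaintext = 0x71
s_1 = Round(s_0, k_0) = 0x16
s_2 = Round(s_1, k_1) = 0x6F
s_3 = Round(s_2, k_2) = 0xF8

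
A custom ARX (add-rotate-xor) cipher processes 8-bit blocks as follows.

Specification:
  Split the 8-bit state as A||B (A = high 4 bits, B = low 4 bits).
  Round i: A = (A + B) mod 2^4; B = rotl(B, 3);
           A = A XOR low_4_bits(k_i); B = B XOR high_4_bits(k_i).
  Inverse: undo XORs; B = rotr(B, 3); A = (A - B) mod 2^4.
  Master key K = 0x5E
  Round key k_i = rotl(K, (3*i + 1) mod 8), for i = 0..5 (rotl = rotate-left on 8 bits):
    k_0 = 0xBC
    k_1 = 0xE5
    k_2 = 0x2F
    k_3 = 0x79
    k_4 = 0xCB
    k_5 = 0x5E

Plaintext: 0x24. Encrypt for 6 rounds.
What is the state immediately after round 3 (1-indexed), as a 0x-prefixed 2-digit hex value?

0x73

s_0 = plaintext = 0x24
s_1 = Round(s_0, k_0) = 0xA9
s_2 = Round(s_1, k_1) = 0x62
s_3 = Round(s_2, k_2) = 0x73
s_4 = Round(s_3, k_3) = 0x3E
s_5 = Round(s_4, k_4) = 0xAB
s_6 = Round(s_5, k_5) = 0xB8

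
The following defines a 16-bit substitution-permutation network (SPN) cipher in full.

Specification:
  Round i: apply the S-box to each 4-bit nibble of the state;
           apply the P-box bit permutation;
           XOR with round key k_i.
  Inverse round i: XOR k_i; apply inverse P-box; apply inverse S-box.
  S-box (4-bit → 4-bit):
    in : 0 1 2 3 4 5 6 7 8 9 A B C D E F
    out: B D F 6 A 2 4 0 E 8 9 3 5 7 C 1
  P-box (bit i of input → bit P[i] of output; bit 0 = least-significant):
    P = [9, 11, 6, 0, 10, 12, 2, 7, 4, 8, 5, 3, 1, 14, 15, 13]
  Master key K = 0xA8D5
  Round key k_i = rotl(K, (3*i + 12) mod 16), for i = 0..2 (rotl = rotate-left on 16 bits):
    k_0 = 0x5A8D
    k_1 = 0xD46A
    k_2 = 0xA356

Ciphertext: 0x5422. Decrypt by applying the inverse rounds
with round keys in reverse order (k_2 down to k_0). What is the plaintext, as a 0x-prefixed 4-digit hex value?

s_0 = ciphertext = 0x5422
s_1 = InvRound(s_0, k_2) = 0x8DDC
s_2 = InvRound(s_1, k_1) = 0xBD85
s_3 = InvRound(s_2, k_0) = 0x84FF

0x84FF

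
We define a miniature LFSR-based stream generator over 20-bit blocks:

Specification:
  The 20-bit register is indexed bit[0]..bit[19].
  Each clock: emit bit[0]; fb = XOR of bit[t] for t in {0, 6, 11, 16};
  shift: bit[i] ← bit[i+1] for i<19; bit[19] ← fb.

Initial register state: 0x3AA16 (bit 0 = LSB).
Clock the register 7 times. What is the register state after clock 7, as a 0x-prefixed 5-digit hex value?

0x90754

reg_0 = 0x3AA16
clock 1: out=0, reg = 0x1D50B
clock 2: out=1, reg = 0x0EA85
clock 3: out=1, reg = 0x07542
clock 4: out=0, reg = 0x83AA1
clock 5: out=1, reg = 0x41D50
clock 6: out=0, reg = 0x20EA8
clock 7: out=0, reg = 0x90754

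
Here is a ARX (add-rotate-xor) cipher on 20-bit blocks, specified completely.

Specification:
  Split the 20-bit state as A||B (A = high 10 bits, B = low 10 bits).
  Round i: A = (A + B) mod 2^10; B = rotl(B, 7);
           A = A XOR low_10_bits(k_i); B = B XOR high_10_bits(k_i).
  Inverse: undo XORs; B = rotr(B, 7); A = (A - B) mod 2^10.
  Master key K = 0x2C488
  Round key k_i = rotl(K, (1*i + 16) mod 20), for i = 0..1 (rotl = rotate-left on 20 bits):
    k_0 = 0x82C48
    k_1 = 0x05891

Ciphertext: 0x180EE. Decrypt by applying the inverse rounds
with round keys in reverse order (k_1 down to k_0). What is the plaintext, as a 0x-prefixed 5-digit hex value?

0xC9653

s_0 = ciphertext = 0x180EE
s_1 = InvRound(s_0, k_1) = 0x4C3C1
s_2 = InvRound(s_1, k_0) = 0xC9653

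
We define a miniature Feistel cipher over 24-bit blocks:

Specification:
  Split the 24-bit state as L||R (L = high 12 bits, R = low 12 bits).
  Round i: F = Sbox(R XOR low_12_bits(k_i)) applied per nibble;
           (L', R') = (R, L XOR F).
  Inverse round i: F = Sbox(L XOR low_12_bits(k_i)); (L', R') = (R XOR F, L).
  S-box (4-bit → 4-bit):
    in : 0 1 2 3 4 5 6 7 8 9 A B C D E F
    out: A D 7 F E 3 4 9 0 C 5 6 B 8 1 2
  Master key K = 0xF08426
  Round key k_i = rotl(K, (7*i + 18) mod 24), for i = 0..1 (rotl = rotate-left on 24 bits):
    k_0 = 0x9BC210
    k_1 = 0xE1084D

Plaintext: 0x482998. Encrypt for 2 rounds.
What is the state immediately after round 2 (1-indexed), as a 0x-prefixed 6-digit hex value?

s_0 = plaintext = 0x482998
s_1 = Round(s_0, k_0) = 0x998282
s_2 = Round(s_1, k_1) = 0x282C2A

0x282C2A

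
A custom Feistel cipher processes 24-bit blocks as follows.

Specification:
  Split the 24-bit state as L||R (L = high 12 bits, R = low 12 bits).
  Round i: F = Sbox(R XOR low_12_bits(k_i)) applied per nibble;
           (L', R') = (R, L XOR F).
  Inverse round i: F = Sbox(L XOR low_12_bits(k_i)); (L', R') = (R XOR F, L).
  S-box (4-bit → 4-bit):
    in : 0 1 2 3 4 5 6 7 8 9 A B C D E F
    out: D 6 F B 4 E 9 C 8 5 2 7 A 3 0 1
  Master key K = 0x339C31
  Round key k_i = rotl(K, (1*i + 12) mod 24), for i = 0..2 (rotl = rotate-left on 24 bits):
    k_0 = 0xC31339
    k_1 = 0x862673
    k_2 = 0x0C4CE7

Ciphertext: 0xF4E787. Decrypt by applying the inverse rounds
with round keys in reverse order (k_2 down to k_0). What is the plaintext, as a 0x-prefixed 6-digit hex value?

s_0 = ciphertext = 0xF4E787
s_1 = InvRound(s_0, k_2) = 0xCA2F4E
s_2 = InvRound(s_1, k_1) = 0xD78CA2
s_3 = InvRound(s_2, k_0) = 0xCE4D78

0xCE4D78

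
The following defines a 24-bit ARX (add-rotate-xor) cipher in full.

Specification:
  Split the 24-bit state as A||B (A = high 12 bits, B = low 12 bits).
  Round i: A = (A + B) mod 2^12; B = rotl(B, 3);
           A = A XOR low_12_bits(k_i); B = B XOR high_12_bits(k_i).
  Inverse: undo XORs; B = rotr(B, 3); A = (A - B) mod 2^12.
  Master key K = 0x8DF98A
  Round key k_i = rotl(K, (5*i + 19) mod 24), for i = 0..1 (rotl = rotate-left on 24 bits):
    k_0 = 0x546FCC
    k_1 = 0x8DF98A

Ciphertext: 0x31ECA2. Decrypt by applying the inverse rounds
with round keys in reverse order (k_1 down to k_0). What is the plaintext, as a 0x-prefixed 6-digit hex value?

s_0 = ciphertext = 0x31ECA2
s_1 = InvRound(s_0, k_1) = 0x005A8F
s_2 = InvRound(s_1, k_0) = 0xBD03F9

0xBD03F9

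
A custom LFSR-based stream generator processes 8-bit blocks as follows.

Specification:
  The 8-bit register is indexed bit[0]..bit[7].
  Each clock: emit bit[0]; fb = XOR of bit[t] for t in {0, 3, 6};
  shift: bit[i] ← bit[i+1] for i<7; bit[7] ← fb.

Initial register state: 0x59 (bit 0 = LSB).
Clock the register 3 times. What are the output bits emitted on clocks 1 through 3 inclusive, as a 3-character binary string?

reg_0 = 0x59
clock 1: out=1, reg = 0xAC
clock 2: out=0, reg = 0xD6
clock 3: out=0, reg = 0xEB

100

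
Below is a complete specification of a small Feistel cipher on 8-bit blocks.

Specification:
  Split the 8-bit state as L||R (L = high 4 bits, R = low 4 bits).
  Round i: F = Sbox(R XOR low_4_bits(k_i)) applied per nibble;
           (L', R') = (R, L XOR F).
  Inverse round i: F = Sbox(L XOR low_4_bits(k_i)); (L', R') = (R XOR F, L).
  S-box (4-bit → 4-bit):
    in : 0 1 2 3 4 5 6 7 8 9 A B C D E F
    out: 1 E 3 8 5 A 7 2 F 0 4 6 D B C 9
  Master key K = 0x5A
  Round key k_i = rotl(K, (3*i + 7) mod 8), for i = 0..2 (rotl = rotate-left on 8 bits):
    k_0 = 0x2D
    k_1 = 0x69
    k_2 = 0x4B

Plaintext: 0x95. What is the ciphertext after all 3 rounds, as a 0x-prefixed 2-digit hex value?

0xC4

s_0 = plaintext = 0x95
s_1 = Round(s_0, k_0) = 0x56
s_2 = Round(s_1, k_1) = 0x6C
s_3 = Round(s_2, k_2) = 0xC4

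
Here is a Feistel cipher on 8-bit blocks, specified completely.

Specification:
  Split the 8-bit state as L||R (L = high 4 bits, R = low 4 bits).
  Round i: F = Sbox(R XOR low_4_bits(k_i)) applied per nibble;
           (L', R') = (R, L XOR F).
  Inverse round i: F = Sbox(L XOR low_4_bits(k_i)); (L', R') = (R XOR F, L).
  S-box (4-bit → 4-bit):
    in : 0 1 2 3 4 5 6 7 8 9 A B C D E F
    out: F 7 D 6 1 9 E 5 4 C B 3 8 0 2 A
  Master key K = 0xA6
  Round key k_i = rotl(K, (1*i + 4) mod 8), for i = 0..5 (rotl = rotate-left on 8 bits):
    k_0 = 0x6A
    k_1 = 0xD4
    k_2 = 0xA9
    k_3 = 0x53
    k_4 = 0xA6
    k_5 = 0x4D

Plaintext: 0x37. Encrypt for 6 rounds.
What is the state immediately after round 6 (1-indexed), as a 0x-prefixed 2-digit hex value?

0xDB

s_0 = plaintext = 0x37
s_1 = Round(s_0, k_0) = 0x73
s_2 = Round(s_1, k_1) = 0x32
s_3 = Round(s_2, k_2) = 0x20
s_4 = Round(s_3, k_3) = 0x04
s_5 = Round(s_4, k_4) = 0x4D
s_6 = Round(s_5, k_5) = 0xDB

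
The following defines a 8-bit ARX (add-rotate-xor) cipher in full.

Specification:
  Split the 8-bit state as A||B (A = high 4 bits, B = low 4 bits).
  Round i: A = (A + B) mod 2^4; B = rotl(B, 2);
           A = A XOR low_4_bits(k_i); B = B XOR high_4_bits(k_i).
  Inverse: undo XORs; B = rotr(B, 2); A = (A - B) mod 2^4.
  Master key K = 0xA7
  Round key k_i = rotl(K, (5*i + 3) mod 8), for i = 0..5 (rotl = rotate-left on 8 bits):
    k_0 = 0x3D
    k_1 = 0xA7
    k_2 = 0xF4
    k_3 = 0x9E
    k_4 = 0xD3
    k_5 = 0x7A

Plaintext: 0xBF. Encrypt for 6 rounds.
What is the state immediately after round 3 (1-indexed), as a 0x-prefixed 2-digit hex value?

0x99

s_0 = plaintext = 0xBF
s_1 = Round(s_0, k_0) = 0x7C
s_2 = Round(s_1, k_1) = 0x49
s_3 = Round(s_2, k_2) = 0x99
s_4 = Round(s_3, k_3) = 0xCF
s_5 = Round(s_4, k_4) = 0x82
s_6 = Round(s_5, k_5) = 0x0F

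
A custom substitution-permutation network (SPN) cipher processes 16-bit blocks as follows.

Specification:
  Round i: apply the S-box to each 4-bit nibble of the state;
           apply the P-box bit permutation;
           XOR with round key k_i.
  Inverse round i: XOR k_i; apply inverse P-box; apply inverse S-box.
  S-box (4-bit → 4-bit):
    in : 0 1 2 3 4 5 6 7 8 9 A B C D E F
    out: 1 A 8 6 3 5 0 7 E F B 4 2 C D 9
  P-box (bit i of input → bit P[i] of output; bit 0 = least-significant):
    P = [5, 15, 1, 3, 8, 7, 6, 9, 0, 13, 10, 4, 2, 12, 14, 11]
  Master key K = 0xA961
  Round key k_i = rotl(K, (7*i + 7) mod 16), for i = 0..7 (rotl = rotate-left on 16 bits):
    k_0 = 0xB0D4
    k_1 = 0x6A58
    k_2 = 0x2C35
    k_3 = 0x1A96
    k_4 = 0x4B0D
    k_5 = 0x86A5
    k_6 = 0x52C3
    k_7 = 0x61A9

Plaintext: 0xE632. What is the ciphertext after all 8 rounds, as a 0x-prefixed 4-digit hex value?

s_0 = plaintext = 0xE632
s_1 = Round(s_0, k_0) = 0xF818
s_2 = Round(s_1, k_1) = 0xC4C6
s_3 = Round(s_2, k_2) = 0x1CB4
s_4 = Round(s_3, k_3) = 0xA2F6
s_5 = Round(s_4, k_4) = 0x5019
s_6 = Round(s_5, k_5) = 0x440A
s_7 = Round(s_6, k_6) = 0xE3EE
s_8 = Round(s_7, k_7) = 0x0EC7

0x0EC7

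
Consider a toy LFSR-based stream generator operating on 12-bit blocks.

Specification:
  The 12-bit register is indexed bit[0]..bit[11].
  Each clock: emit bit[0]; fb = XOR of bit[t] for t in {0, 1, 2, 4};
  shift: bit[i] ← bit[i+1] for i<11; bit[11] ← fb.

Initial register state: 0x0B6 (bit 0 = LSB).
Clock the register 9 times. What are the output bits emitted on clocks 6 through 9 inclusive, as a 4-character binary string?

1010

reg_0 = 0x0B6
clock 1: out=0, reg = 0x85B
clock 2: out=1, reg = 0xC2D
clock 3: out=1, reg = 0x616
clock 4: out=0, reg = 0xB0B
clock 5: out=1, reg = 0x585
clock 6: out=1, reg = 0x2C2
clock 7: out=0, reg = 0x961
clock 8: out=1, reg = 0xCB0
clock 9: out=0, reg = 0xE58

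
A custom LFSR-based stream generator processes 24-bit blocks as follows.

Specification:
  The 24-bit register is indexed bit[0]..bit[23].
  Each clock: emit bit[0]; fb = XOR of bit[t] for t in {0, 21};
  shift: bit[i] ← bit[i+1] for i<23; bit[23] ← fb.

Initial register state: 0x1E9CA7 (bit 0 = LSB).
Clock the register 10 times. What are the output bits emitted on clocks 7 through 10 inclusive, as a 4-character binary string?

reg_0 = 0x1E9CA7
clock 1: out=1, reg = 0x8F4E53
clock 2: out=1, reg = 0xC7A729
clock 3: out=1, reg = 0xE3D394
clock 4: out=0, reg = 0xF1E9CA
clock 5: out=0, reg = 0xF8F4E5
clock 6: out=1, reg = 0x7C7A72
clock 7: out=0, reg = 0xBE3D39
clock 8: out=1, reg = 0x5F1E9C
clock 9: out=0, reg = 0x2F8F4E
clock 10: out=0, reg = 0x97C7A7

0100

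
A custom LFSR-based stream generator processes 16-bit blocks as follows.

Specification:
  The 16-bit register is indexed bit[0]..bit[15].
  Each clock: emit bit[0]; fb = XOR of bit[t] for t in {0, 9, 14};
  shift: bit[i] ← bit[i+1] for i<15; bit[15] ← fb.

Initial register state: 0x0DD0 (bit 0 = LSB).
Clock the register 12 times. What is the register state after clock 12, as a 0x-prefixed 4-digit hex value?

reg_0 = 0x0DD0
clock 1: out=0, reg = 0x06E8
clock 2: out=0, reg = 0x8374
clock 3: out=0, reg = 0xC1BA
clock 4: out=0, reg = 0xE0DD
clock 5: out=1, reg = 0x706E
clock 6: out=0, reg = 0xB837
clock 7: out=1, reg = 0xDC1B
clock 8: out=1, reg = 0x6E0D
clock 9: out=1, reg = 0xB706
clock 10: out=0, reg = 0xDB83
clock 11: out=1, reg = 0xEDC1
clock 12: out=1, reg = 0x76E0

0x76E0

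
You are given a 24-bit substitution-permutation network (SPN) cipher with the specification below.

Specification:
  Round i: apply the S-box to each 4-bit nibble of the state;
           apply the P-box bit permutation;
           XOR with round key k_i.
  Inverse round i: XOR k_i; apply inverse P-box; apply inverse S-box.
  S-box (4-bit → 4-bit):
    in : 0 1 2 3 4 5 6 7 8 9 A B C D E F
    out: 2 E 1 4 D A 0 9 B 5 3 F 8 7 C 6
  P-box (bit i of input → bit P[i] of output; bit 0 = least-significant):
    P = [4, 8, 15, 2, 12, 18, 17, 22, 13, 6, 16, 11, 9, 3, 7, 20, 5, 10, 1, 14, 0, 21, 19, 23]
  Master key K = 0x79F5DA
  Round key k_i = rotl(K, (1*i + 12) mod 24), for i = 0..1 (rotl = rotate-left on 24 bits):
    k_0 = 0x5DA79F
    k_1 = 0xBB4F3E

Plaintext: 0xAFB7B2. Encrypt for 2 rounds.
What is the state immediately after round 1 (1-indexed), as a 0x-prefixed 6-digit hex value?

0x2B9904

s_0 = plaintext = 0xAFB7B2
s_1 = Round(s_0, k_0) = 0x2B9904
s_2 = Round(s_1, k_1) = 0xBEA989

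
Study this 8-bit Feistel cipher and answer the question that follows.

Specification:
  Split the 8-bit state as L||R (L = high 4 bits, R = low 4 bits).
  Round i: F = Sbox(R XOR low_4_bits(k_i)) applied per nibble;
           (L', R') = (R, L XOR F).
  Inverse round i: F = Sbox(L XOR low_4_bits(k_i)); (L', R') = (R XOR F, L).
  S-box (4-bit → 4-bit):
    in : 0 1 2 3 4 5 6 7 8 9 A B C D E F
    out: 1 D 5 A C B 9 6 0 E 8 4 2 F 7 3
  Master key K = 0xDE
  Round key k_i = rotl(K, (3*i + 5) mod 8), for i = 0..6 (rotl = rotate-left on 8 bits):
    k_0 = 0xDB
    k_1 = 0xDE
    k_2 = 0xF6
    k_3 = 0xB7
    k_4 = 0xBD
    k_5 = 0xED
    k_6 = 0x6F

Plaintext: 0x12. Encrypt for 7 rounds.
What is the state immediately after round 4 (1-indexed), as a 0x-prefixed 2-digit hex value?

0x16

s_0 = plaintext = 0x12
s_1 = Round(s_0, k_0) = 0x2F
s_2 = Round(s_1, k_1) = 0xFF
s_3 = Round(s_2, k_2) = 0xF1
s_4 = Round(s_3, k_3) = 0x16
s_5 = Round(s_4, k_4) = 0x65
s_6 = Round(s_5, k_5) = 0x56
s_7 = Round(s_6, k_6) = 0x6B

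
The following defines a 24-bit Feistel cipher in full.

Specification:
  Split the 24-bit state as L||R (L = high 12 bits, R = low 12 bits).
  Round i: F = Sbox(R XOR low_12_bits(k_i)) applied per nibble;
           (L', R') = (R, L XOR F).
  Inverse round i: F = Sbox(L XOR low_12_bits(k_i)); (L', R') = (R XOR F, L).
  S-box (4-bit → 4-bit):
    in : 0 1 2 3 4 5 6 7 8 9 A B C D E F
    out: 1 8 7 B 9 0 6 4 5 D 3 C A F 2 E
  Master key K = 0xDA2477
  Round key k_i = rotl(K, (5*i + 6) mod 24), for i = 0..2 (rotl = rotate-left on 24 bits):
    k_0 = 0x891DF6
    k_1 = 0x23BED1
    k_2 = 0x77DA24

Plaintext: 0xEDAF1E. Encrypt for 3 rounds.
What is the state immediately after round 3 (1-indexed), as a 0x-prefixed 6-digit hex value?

s_0 = plaintext = 0xEDAF1E
s_1 = Round(s_0, k_0) = 0xF1E9FF
s_2 = Round(s_1, k_1) = 0x9FFB6C
s_3 = Round(s_2, k_2) = 0xB6C16A

0xB6C16A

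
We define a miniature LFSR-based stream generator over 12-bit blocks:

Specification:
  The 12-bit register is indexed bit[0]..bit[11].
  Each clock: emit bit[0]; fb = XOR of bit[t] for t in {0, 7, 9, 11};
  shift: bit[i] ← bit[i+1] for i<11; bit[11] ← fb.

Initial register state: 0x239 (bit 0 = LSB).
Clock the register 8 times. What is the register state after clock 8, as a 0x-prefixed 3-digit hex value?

reg_0 = 0x239
clock 1: out=1, reg = 0x11C
clock 2: out=0, reg = 0x08E
clock 3: out=0, reg = 0x847
clock 4: out=1, reg = 0x423
clock 5: out=1, reg = 0xA11
clock 6: out=1, reg = 0xD08
clock 7: out=0, reg = 0xE84
clock 8: out=0, reg = 0xF42

0xF42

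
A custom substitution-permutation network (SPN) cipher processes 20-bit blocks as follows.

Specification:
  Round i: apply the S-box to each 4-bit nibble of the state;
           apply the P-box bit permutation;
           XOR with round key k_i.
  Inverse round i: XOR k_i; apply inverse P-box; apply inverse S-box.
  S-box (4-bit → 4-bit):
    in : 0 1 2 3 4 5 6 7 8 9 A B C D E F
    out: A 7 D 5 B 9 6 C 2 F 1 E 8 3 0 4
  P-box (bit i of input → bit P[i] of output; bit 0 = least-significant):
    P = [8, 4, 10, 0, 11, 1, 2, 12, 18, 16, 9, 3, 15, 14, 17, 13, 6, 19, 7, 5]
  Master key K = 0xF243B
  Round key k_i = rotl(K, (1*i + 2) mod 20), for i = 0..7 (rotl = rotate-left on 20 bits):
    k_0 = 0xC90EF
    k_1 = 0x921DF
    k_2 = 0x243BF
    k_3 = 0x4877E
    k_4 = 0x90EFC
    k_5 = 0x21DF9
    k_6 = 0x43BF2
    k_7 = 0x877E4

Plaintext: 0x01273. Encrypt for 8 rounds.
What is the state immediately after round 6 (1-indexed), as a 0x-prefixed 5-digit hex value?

0xB373F

s_0 = plaintext = 0x01273
s_1 = Round(s_0, k_0) = 0x247C3
s_2 = Round(s_1, k_1) = 0x9D637
s_3 = Round(s_2, k_2) = 0xB8D5A
s_4 = Round(s_3, k_3) = 0x9DEDE
s_5 = Round(s_4, k_4) = 0x1C61E
s_6 = Round(s_5, k_5) = 0xB373F
s_7 = Round(s_6, k_6) = 0xEB55E
s_8 = Round(s_7, k_7) = 0xE0FEC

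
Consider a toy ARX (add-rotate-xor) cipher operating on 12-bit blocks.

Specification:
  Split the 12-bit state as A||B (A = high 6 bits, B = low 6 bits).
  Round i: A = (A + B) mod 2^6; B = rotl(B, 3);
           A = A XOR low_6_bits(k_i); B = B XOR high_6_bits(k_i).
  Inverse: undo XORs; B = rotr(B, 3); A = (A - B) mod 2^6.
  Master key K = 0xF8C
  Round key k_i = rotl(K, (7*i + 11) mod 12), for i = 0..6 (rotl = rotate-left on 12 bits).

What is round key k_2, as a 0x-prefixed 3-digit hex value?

K = 0xF8C
k_0 = rotl(K, (7*0+11) mod 12) = rotl(K, 11) = 0x7C6
k_1 = rotl(K, (7*1+11) mod 12) = rotl(K, 6) = 0x33E
k_2 = rotl(K, (7*2+11) mod 12) = rotl(K, 1) = 0xF19

0xF19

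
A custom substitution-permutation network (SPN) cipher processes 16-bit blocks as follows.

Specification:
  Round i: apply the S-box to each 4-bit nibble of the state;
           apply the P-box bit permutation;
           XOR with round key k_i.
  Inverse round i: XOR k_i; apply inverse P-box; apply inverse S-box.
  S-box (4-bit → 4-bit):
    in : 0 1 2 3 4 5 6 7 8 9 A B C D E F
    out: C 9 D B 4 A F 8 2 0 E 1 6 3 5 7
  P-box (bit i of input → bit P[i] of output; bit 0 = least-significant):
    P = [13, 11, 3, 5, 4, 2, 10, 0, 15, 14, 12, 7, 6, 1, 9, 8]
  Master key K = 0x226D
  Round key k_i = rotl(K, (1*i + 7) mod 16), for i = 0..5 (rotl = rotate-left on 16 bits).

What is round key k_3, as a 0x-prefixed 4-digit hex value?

0xB489

K = 0x226D
k_0 = rotl(K, (1*0+7) mod 16) = rotl(K, 7) = 0x3691
k_1 = rotl(K, (1*1+7) mod 16) = rotl(K, 8) = 0x6D22
k_2 = rotl(K, (1*2+7) mod 16) = rotl(K, 9) = 0xDA44
k_3 = rotl(K, (1*3+7) mod 16) = rotl(K, 10) = 0xB489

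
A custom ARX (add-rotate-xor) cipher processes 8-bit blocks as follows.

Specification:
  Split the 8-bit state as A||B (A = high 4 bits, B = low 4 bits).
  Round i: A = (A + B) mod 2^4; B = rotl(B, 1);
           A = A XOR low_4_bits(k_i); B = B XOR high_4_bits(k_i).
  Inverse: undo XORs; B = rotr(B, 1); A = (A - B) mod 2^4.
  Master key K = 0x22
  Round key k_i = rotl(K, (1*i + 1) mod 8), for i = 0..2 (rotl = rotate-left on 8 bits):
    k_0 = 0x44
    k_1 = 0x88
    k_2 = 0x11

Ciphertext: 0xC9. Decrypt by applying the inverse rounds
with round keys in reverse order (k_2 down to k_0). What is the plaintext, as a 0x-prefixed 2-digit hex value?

0xE1

s_0 = ciphertext = 0xC9
s_1 = InvRound(s_0, k_2) = 0x94
s_2 = InvRound(s_1, k_1) = 0xB6
s_3 = InvRound(s_2, k_0) = 0xE1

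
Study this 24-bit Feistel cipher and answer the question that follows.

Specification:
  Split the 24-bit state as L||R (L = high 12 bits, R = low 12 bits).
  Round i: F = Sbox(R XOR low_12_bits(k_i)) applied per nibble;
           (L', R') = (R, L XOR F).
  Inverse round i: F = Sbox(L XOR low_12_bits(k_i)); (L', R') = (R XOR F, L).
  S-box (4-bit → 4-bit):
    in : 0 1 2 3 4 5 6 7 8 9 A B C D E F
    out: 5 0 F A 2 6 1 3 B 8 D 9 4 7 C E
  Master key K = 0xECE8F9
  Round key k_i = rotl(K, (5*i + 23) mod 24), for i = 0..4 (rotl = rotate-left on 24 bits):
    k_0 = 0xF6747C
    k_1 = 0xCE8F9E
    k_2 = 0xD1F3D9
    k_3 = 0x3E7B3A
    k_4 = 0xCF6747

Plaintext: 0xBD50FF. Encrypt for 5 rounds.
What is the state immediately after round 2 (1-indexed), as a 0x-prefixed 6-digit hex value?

s_0 = plaintext = 0xBD50FF
s_1 = Round(s_0, k_0) = 0x0FF96F
s_2 = Round(s_1, k_1) = 0x96F11F
s_3 = Round(s_2, k_2) = 0x11F62E
s_4 = Round(s_3, k_3) = 0x62E61D
s_5 = Round(s_4, k_4) = 0x61D643

0x96F11F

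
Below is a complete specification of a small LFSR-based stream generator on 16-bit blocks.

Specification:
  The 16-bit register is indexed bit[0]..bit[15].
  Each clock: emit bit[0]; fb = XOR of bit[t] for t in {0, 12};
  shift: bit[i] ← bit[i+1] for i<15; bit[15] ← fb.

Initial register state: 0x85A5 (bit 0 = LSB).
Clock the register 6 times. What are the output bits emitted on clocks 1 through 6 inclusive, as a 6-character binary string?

101001

reg_0 = 0x85A5
clock 1: out=1, reg = 0xC2D2
clock 2: out=0, reg = 0x6169
clock 3: out=1, reg = 0xB0B4
clock 4: out=0, reg = 0xD85A
clock 5: out=0, reg = 0xEC2D
clock 6: out=1, reg = 0xF616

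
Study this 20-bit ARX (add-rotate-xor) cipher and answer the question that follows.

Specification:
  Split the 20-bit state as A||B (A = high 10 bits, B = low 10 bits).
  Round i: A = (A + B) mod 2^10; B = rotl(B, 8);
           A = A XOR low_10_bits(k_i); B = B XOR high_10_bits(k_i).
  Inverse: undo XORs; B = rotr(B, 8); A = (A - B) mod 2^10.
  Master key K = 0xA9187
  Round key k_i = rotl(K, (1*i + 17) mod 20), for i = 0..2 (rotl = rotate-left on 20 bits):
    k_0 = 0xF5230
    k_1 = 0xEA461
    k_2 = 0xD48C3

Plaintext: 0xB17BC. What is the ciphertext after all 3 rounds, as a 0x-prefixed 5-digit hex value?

s_0 = plaintext = 0xB17BC
s_1 = Round(s_0, k_0) = 0x2C73B
s_2 = Round(s_1, k_1) = 0xE3467
s_3 = Round(s_2, k_2) = 0xCDC4B

0xCDC4B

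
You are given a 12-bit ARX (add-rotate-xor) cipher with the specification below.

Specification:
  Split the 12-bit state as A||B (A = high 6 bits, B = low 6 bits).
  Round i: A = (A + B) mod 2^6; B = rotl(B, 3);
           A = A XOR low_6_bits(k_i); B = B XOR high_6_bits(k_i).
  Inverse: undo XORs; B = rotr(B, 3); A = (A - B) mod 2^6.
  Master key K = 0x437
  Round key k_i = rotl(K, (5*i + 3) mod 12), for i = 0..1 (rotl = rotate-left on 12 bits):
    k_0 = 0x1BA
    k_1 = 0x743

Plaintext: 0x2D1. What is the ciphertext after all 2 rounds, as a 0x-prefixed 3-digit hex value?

0xC7C

s_0 = plaintext = 0x2D1
s_1 = Round(s_0, k_0) = 0x98C
s_2 = Round(s_1, k_1) = 0xC7C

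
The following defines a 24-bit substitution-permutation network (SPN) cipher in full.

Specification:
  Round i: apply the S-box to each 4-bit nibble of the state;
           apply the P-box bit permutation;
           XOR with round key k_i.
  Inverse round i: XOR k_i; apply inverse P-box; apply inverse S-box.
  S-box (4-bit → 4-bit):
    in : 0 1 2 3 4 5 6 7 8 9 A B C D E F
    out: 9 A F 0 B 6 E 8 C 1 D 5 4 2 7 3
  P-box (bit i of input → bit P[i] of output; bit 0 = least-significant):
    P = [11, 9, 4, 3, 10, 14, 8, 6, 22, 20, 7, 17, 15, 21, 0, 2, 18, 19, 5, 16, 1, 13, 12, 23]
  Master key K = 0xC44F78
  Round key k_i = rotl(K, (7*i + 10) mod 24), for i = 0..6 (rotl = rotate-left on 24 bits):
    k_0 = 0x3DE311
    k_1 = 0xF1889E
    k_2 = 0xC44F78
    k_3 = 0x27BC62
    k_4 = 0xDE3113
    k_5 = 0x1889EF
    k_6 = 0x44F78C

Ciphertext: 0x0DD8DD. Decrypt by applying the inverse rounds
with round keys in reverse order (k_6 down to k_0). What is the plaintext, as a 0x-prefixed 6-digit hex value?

0x62F2CD

s_0 = ciphertext = 0x0DD8DD
s_1 = InvRound(s_0, k_6) = 0xD1C9AE
s_2 = InvRound(s_1, k_5) = 0x71C913
s_3 = InvRound(s_2, k_4) = 0x64F7D9
s_4 = InvRound(s_3, k_3) = 0x98CA52
s_5 = InvRound(s_4, k_2) = 0x9E9FB7
s_6 = InvRound(s_5, k_1) = 0xC250B1
s_7 = InvRound(s_6, k_0) = 0x62F2CD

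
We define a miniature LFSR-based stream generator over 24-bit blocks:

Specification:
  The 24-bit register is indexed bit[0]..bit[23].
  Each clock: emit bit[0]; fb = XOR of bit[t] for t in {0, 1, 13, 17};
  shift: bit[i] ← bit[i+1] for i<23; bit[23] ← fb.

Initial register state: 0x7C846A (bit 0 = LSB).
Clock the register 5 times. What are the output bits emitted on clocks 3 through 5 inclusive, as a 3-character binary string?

reg_0 = 0x7C846A
clock 1: out=0, reg = 0xBE4235
clock 2: out=1, reg = 0x5F211A
clock 3: out=0, reg = 0xAF908D
clock 4: out=1, reg = 0x57C846
clock 5: out=0, reg = 0x2BE423

010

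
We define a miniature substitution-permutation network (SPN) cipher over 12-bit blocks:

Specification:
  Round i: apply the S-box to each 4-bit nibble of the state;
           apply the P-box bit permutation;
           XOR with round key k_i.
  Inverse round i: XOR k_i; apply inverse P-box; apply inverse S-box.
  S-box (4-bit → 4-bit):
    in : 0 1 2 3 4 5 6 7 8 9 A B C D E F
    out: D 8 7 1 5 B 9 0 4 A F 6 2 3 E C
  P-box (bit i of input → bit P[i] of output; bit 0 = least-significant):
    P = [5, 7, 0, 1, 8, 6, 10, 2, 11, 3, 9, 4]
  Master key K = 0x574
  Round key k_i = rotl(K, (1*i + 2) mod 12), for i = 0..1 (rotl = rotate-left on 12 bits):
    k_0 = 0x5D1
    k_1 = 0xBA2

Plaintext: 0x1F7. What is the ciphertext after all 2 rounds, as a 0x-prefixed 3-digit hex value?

s_0 = plaintext = 0x1F7
s_1 = Round(s_0, k_0) = 0x1C5
s_2 = Round(s_1, k_1) = 0xB50

0xB50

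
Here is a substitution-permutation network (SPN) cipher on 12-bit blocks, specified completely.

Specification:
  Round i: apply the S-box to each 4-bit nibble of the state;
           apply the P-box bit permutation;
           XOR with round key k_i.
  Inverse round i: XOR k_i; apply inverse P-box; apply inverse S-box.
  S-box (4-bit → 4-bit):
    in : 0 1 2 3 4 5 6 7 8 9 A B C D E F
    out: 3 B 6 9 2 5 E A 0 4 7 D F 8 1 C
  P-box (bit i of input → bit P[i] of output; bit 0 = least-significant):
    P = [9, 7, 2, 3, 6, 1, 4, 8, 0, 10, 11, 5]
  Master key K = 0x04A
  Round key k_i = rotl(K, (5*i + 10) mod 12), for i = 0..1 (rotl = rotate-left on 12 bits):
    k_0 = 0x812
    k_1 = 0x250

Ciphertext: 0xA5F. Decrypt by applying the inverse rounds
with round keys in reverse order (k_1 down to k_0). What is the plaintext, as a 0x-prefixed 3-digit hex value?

s_0 = ciphertext = 0xA5F
s_1 = InvRound(s_0, k_1) = 0x54F
s_2 = InvRound(s_1, k_0) = 0xABF

0xABF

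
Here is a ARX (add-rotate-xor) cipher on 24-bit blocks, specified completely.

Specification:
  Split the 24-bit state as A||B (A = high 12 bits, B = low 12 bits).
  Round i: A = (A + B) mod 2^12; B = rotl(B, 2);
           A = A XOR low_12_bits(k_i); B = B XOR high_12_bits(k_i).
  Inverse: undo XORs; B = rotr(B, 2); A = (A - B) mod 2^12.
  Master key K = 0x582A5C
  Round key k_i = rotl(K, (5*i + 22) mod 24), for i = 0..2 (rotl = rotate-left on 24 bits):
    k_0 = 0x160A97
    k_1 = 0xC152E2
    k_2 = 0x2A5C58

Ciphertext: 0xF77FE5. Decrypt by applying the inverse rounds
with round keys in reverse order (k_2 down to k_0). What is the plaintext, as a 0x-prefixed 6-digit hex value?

s_0 = ciphertext = 0xF77FE5
s_1 = InvRound(s_0, k_2) = 0xFDF350
s_2 = InvRound(s_1, k_1) = 0x56C7D1
s_3 = InvRound(s_2, k_0) = 0xA4F5AC

0xA4F5AC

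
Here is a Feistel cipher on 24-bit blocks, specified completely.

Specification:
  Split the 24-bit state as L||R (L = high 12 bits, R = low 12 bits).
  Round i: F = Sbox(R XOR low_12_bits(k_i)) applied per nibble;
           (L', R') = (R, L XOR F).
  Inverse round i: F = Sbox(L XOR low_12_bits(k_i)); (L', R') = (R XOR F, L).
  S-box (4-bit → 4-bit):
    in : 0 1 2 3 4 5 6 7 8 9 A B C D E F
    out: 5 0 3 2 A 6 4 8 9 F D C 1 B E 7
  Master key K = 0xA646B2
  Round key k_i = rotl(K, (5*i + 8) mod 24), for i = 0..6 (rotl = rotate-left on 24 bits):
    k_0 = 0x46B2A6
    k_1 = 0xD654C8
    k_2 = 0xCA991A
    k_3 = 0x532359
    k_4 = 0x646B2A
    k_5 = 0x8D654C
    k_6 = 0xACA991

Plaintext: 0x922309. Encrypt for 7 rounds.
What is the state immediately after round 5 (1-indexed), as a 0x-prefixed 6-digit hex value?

0x5B4722

s_0 = plaintext = 0x922309
s_1 = Round(s_0, k_0) = 0x3099F5
s_2 = Round(s_1, k_1) = 0x9F5822
s_3 = Round(s_2, k_2) = 0x8229DC
s_4 = Round(s_3, k_3) = 0x9DC5B4
s_5 = Round(s_4, k_4) = 0x5B4722
s_6 = Round(s_5, k_5) = 0x7226FA
s_7 = Round(s_6, k_6) = 0x6FA06E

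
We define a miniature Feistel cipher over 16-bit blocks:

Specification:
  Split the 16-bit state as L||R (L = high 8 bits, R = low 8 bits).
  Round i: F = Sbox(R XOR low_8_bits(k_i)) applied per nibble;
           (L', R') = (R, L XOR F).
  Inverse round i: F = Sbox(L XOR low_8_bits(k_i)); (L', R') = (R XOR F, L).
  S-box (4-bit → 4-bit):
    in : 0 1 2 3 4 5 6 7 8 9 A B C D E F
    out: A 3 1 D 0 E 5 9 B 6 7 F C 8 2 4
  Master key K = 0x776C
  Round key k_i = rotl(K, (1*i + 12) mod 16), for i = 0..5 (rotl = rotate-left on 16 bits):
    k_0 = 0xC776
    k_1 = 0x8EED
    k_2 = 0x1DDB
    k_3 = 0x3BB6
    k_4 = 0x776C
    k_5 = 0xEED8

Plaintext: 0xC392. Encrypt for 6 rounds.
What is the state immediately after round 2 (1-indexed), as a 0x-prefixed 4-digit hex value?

0xE330

s_0 = plaintext = 0xC392
s_1 = Round(s_0, k_0) = 0x92E3
s_2 = Round(s_1, k_1) = 0xE330
s_3 = Round(s_2, k_2) = 0x30CC
s_4 = Round(s_3, k_3) = 0xCCA7
s_5 = Round(s_4, k_4) = 0xA703
s_6 = Round(s_5, k_5) = 0x0328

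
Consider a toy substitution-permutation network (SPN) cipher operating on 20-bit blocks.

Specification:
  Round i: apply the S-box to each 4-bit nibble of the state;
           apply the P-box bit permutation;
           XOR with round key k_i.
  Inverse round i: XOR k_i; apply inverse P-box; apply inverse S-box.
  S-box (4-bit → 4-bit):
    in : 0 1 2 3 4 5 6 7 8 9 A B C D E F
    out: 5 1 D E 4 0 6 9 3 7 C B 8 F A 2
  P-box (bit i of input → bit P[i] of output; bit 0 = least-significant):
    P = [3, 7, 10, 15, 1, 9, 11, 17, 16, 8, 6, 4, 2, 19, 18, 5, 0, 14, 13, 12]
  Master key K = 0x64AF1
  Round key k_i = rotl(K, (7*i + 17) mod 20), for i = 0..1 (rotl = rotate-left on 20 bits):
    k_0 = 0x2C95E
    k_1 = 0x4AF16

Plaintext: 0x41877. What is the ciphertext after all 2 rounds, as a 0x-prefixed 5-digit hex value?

s_0 = plaintext = 0x41877
s_1 = Round(s_0, k_0) = 0x16850
s_2 = Round(s_1, k_1) = 0x9AA1F

0x9AA1F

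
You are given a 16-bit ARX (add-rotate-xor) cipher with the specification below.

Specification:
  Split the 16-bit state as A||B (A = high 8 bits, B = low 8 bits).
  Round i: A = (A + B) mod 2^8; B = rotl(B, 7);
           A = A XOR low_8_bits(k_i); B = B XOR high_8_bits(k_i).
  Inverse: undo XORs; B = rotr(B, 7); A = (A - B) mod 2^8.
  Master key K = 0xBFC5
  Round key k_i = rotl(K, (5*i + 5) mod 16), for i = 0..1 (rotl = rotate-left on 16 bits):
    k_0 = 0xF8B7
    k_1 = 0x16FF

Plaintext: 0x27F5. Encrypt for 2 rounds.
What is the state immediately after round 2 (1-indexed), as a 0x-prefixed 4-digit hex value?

0x5217

s_0 = plaintext = 0x27F5
s_1 = Round(s_0, k_0) = 0xAB02
s_2 = Round(s_1, k_1) = 0x5217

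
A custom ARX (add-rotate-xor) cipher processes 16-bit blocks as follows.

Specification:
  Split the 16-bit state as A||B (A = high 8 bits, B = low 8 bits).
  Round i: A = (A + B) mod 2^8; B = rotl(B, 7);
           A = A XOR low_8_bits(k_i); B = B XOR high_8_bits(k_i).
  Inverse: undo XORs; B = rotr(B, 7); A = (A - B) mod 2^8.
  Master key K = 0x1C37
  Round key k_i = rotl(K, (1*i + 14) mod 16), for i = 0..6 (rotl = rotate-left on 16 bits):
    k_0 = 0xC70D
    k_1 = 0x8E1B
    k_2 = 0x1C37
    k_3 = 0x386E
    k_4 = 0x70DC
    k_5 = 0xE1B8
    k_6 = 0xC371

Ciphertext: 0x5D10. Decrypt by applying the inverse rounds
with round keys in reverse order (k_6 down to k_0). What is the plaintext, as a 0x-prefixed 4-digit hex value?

s_0 = ciphertext = 0x5D10
s_1 = InvRound(s_0, k_6) = 0x85A7
s_2 = InvRound(s_1, k_5) = 0xB18C
s_3 = InvRound(s_2, k_4) = 0x74F9
s_4 = InvRound(s_3, k_3) = 0x9783
s_5 = InvRound(s_4, k_2) = 0x613F
s_6 = InvRound(s_5, k_1) = 0x1763
s_7 = InvRound(s_6, k_0) = 0xD149

0xD149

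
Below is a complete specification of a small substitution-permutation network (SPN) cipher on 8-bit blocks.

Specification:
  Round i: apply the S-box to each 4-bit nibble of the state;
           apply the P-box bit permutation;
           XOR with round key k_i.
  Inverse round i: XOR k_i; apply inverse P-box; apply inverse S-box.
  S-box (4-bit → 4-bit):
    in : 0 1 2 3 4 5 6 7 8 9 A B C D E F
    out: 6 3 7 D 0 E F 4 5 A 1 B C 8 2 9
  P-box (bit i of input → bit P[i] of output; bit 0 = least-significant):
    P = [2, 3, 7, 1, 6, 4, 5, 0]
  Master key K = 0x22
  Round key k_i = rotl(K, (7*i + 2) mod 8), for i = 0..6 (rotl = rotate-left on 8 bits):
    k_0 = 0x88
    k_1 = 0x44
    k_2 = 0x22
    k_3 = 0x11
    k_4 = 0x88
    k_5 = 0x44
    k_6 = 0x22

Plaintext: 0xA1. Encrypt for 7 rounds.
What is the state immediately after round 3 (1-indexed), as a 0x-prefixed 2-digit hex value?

s_0 = plaintext = 0xA1
s_1 = Round(s_0, k_0) = 0xC4
s_2 = Round(s_1, k_1) = 0x65
s_3 = Round(s_2, k_2) = 0xD9
s_4 = Round(s_3, k_3) = 0x1A
s_5 = Round(s_4, k_4) = 0xDC
s_6 = Round(s_5, k_5) = 0xC7
s_7 = Round(s_6, k_6) = 0x83

0xD9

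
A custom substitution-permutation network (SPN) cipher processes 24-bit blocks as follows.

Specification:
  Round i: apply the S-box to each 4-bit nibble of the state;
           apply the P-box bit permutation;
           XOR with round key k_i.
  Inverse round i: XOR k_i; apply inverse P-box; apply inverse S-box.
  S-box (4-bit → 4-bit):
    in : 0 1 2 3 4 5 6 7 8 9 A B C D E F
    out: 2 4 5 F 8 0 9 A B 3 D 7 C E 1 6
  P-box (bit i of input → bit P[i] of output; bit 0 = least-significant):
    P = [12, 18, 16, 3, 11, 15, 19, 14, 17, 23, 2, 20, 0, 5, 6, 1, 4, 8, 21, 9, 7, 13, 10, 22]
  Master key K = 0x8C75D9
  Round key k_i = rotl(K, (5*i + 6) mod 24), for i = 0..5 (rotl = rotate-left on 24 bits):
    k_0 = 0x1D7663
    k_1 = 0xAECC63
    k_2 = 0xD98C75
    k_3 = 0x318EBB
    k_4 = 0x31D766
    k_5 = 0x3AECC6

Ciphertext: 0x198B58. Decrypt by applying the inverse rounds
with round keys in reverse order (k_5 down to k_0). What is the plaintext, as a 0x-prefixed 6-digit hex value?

s_0 = ciphertext = 0x198B58
s_1 = InvRound(s_0, k_5) = 0xB3424C
s_2 = InvRound(s_1, k_4) = 0x107906
s_3 = InvRound(s_2, k_3) = 0xB3917A
s_4 = InvRound(s_3, k_2) = 0xCF6226
s_5 = InvRound(s_4, k_1) = 0xDC2191
s_6 = InvRound(s_5, k_0) = 0xA8D042

0xA8D042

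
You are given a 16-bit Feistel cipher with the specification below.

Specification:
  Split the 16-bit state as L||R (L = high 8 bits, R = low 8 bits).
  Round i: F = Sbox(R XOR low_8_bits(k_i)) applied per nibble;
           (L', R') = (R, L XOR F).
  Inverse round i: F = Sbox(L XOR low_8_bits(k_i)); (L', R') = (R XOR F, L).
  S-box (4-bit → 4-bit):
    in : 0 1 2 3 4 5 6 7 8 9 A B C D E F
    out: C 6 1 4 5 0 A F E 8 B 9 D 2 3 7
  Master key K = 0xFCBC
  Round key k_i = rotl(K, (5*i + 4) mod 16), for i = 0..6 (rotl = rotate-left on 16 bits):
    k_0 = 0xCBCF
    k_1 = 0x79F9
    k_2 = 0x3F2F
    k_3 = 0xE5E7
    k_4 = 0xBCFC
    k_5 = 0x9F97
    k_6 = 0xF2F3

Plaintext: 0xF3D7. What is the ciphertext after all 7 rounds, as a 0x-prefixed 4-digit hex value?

s_0 = plaintext = 0xF3D7
s_1 = Round(s_0, k_0) = 0xD79D
s_2 = Round(s_1, k_1) = 0x9D72
s_3 = Round(s_2, k_2) = 0x729F
s_4 = Round(s_3, k_3) = 0x9F8C
s_5 = Round(s_4, k_4) = 0x8C63
s_6 = Round(s_5, k_5) = 0x63F9
s_7 = Round(s_6, k_6) = 0xF9A8

0xF9A8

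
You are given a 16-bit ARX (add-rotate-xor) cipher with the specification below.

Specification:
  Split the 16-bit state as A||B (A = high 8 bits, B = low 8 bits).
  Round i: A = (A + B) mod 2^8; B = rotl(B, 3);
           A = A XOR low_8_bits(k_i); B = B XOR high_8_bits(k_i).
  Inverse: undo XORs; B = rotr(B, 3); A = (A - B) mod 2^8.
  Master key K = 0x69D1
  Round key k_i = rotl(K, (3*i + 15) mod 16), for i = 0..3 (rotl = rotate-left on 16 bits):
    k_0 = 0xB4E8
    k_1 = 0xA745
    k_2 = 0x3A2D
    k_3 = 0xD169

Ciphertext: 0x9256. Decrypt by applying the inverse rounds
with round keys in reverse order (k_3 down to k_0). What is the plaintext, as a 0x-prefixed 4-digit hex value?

s_0 = ciphertext = 0x9256
s_1 = InvRound(s_0, k_3) = 0x0BF0
s_2 = InvRound(s_1, k_2) = 0xCD59
s_3 = InvRound(s_2, k_1) = 0xA9DF
s_4 = InvRound(s_3, k_0) = 0xD46D

0xD46D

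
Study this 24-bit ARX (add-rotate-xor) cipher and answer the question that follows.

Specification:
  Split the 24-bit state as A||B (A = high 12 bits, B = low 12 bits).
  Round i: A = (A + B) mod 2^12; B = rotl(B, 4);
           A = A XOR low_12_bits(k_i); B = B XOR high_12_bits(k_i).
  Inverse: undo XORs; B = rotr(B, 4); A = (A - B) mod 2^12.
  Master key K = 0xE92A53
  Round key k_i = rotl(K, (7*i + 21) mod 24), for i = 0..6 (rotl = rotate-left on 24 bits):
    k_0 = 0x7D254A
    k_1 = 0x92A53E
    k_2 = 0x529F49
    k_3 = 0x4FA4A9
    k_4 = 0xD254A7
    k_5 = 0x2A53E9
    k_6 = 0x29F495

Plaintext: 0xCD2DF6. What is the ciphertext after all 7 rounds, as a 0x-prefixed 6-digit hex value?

0x6D495D

s_0 = plaintext = 0xCD2DF6
s_1 = Round(s_0, k_0) = 0xF828BF
s_2 = Round(s_1, k_1) = 0xD7F2D2
s_3 = Round(s_2, k_2) = 0xF1880B
s_4 = Round(s_3, k_3) = 0x38A442
s_5 = Round(s_4, k_4) = 0x36B901
s_6 = Round(s_5, k_5) = 0xF852BC
s_7 = Round(s_6, k_6) = 0x6D495D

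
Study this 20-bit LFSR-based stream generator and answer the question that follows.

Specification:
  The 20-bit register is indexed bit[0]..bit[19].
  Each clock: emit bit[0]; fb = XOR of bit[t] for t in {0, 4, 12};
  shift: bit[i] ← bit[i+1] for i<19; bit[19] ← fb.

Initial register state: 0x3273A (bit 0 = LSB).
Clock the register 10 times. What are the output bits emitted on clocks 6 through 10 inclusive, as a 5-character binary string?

10011

reg_0 = 0x3273A
clock 1: out=0, reg = 0x9939D
clock 2: out=1, reg = 0xCC9CE
clock 3: out=0, reg = 0x664E7
clock 4: out=1, reg = 0xB3273
clock 5: out=1, reg = 0xD9939
clock 6: out=1, reg = 0xECC9C
clock 7: out=0, reg = 0xF664E
clock 8: out=0, reg = 0x7B327
clock 9: out=1, reg = 0x3D993
clock 10: out=1, reg = 0x9ECC9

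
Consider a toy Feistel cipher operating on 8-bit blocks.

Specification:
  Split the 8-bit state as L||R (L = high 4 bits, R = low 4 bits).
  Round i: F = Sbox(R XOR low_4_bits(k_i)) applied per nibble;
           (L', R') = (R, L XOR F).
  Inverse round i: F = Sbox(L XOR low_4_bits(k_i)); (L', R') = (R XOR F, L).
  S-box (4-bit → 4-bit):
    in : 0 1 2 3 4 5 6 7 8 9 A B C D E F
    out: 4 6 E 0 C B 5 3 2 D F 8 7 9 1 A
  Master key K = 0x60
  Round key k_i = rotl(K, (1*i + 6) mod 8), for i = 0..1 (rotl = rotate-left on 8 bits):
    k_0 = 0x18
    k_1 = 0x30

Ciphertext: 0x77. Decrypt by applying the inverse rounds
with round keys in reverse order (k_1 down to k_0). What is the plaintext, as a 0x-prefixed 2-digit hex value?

s_0 = ciphertext = 0x77
s_1 = InvRound(s_0, k_1) = 0x47
s_2 = InvRound(s_1, k_0) = 0x04

0x04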